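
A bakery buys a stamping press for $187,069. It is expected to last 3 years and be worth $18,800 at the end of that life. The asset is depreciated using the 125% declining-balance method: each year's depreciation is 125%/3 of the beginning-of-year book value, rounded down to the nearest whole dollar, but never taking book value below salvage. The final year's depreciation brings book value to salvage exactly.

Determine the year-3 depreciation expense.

Depreciable base = $187,069 − $18,800 = $168,269.
Year 1: ⌊$187,069 × 125%/3⌋ = $77,945. Book value $109,124.
Year 2: ⌊$109,124 × 125%/3⌋ = $45,468. Book value $63,656.
Year 3 (final): $63,656 − $18,800 = $44,856. Book value $18,800.

$44,856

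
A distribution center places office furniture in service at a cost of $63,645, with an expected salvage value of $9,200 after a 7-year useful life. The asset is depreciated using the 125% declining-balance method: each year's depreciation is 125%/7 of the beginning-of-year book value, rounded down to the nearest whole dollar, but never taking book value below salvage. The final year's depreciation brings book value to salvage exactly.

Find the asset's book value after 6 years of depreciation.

$19,554

Depreciable base = $63,645 − $9,200 = $54,445.
Year 1: ⌊$63,645 × 125%/7⌋ = $11,365. Book value $52,280.
Year 2: ⌊$52,280 × 125%/7⌋ = $9,335. Book value $42,945.
Year 3: ⌊$42,945 × 125%/7⌋ = $7,668. Book value $35,277.
Year 4: ⌊$35,277 × 125%/7⌋ = $6,299. Book value $28,978.
Year 5: ⌊$28,978 × 125%/7⌋ = $5,174. Book value $23,804.
Year 6: ⌊$23,804 × 125%/7⌋ = $4,250. Book value $19,554.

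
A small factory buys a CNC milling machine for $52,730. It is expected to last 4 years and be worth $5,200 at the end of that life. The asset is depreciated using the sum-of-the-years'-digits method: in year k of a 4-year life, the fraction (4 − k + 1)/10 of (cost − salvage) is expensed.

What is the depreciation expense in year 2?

Depreciable base = $52,730 − $5,200 = $47,530.
Sum of the years' digits = 4+3+2+1 = 10.
Year 1: $47,530 × 4/10 = $19,012. Book value $33,718.
Year 2: $47,530 × 3/10 = $14,259. Book value $19,459.

$14,259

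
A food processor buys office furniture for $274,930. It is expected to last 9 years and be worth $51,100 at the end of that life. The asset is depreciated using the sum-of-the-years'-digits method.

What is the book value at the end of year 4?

$125,710

Depreciable base = $274,930 − $51,100 = $223,830.
Sum of the years' digits = 9+8+7+6+5+4+3+2+1 = 45.
Year 1: $223,830 × 9/45 = $44,766. Book value $230,164.
Year 2: $223,830 × 8/45 = $39,792. Book value $190,372.
Year 3: $223,830 × 7/45 = $34,818. Book value $155,554.
Year 4: $223,830 × 6/45 = $29,844. Book value $125,710.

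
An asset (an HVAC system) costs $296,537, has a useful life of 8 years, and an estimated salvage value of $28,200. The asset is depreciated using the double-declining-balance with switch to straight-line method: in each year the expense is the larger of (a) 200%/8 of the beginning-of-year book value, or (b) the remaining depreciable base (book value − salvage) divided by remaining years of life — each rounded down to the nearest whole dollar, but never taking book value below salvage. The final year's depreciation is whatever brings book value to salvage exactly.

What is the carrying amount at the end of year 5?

Depreciable base = $296,537 − $28,200 = $268,337.
Year 1: DB = ⌊$296,537 × 200%/8⌋ = $74,134; SL = ⌊$268,337/8⌋ = $33,542 → take DB $74,134. Book value $222,403.
Year 2: DB = ⌊$222,403 × 200%/8⌋ = $55,600; SL = ⌊$194,203/7⌋ = $27,743 → take DB $55,600. Book value $166,803.
Year 3: DB = ⌊$166,803 × 200%/8⌋ = $41,700; SL = ⌊$138,603/6⌋ = $23,100 → take DB $41,700. Book value $125,103.
Year 4: DB = ⌊$125,103 × 200%/8⌋ = $31,275; SL = ⌊$96,903/5⌋ = $19,380 → take DB $31,275. Book value $93,828.
Year 5: DB = ⌊$93,828 × 200%/8⌋ = $23,457; SL = ⌊$65,628/4⌋ = $16,407 → take DB $23,457. Book value $70,371.

$70,371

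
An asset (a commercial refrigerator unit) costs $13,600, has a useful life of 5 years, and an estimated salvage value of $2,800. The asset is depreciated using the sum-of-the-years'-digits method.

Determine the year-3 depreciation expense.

$2,160

Depreciable base = $13,600 − $2,800 = $10,800.
Sum of the years' digits = 5+4+3+2+1 = 15.
Year 1: $10,800 × 5/15 = $3,600. Book value $10,000.
Year 2: $10,800 × 4/15 = $2,880. Book value $7,120.
Year 3: $10,800 × 3/15 = $2,160. Book value $4,960.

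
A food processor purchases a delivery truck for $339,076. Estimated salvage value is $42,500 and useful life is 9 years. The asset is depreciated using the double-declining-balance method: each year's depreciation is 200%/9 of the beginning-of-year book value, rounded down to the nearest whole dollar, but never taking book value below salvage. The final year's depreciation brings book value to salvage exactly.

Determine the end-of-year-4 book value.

Depreciable base = $339,076 − $42,500 = $296,576.
Year 1: ⌊$339,076 × 200%/9⌋ = $75,350. Book value $263,726.
Year 2: ⌊$263,726 × 200%/9⌋ = $58,605. Book value $205,121.
Year 3: ⌊$205,121 × 200%/9⌋ = $45,582. Book value $159,539.
Year 4: ⌊$159,539 × 200%/9⌋ = $35,453. Book value $124,086.

$124,086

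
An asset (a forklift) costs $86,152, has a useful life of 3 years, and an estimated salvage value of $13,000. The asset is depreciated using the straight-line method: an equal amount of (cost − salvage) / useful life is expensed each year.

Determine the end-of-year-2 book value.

$37,384

Depreciable base = $86,152 − $13,000 = $73,152.
Annual expense = $73,152 / 3 = $24,384.
End of year 1: book value $61,768.
End of year 2: book value $37,384.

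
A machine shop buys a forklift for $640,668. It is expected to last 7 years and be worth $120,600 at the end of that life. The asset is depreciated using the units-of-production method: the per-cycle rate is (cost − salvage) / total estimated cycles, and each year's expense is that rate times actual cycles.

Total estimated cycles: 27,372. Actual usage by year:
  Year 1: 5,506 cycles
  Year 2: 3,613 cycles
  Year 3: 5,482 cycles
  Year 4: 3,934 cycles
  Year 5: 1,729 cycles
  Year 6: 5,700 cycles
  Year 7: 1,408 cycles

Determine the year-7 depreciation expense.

Depreciable base = $640,668 − $120,600 = $520,068.
Rate = $520,068 / 27,372 cycles = $19 per cycle.
Year 1: 5,506 × $19 = $104,614. Book value $536,054.
Year 2: 3,613 × $19 = $68,647. Book value $467,407.
Year 3: 5,482 × $19 = $104,158. Book value $363,249.
Year 4: 3,934 × $19 = $74,746. Book value $288,503.
Year 5: 1,729 × $19 = $32,851. Book value $255,652.
Year 6: 5,700 × $19 = $108,300. Book value $147,352.
Year 7: 1,408 × $19 = $26,752. Book value $120,600.

$26,752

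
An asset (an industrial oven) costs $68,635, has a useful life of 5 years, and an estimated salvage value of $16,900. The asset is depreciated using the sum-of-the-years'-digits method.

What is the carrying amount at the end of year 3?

$27,247

Depreciable base = $68,635 − $16,900 = $51,735.
Sum of the years' digits = 5+4+3+2+1 = 15.
Year 1: $51,735 × 5/15 = $17,245. Book value $51,390.
Year 2: $51,735 × 4/15 = $13,796. Book value $37,594.
Year 3: $51,735 × 3/15 = $10,347. Book value $27,247.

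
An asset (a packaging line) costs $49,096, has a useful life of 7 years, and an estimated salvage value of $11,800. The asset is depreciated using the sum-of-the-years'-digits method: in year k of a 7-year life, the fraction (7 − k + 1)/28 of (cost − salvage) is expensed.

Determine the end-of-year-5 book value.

$15,796

Depreciable base = $49,096 − $11,800 = $37,296.
Sum of the years' digits = 7+6+5+4+3+2+1 = 28.
Year 1: $37,296 × 7/28 = $9,324. Book value $39,772.
Year 2: $37,296 × 6/28 = $7,992. Book value $31,780.
Year 3: $37,296 × 5/28 = $6,660. Book value $25,120.
Year 4: $37,296 × 4/28 = $5,328. Book value $19,792.
Year 5: $37,296 × 3/28 = $3,996. Book value $15,796.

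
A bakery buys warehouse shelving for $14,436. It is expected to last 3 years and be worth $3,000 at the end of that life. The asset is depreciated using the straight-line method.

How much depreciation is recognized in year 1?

$3,812

Depreciable base = $14,436 − $3,000 = $11,436.
Annual expense = $11,436 / 3 = $3,812.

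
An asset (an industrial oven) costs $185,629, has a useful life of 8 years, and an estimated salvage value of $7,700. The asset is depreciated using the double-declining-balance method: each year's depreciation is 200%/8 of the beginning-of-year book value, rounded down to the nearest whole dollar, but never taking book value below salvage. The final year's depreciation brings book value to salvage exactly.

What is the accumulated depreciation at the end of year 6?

Depreciable base = $185,629 − $7,700 = $177,929.
Year 1: ⌊$185,629 × 200%/8⌋ = $46,407. Book value $139,222.
Year 2: ⌊$139,222 × 200%/8⌋ = $34,805. Book value $104,417.
Year 3: ⌊$104,417 × 200%/8⌋ = $26,104. Book value $78,313.
Year 4: ⌊$78,313 × 200%/8⌋ = $19,578. Book value $58,735.
Year 5: ⌊$58,735 × 200%/8⌋ = $14,683. Book value $44,052.
Year 6: ⌊$44,052 × 200%/8⌋ = $11,013. Book value $33,039.
Accumulated through year 6 = $185,629 − $33,039 = $152,590.

$152,590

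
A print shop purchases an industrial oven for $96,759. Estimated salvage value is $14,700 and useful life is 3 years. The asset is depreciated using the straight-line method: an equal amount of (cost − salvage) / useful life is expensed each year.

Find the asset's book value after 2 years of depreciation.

$42,053

Depreciable base = $96,759 − $14,700 = $82,059.
Annual expense = $82,059 / 3 = $27,353.
End of year 1: book value $69,406.
End of year 2: book value $42,053.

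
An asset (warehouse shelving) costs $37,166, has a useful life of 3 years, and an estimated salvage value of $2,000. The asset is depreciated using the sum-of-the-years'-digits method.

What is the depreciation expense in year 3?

$5,861

Depreciable base = $37,166 − $2,000 = $35,166.
Sum of the years' digits = 3+2+1 = 6.
Year 1: $35,166 × 3/6 = $17,583. Book value $19,583.
Year 2: $35,166 × 2/6 = $11,722. Book value $7,861.
Year 3: $35,166 × 1/6 = $5,861. Book value $2,000.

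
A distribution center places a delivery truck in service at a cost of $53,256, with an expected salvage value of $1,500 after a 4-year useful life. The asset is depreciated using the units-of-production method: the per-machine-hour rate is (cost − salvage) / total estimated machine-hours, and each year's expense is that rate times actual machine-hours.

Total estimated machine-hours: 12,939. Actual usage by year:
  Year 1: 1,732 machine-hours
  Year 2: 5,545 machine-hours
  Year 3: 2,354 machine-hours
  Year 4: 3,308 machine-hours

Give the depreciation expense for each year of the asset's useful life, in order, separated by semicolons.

$6,928; $22,180; $9,416; $13,232

Depreciable base = $53,256 − $1,500 = $51,756.
Rate = $51,756 / 12,939 machine-hours = $4 per machine-hour.
Year 1: 1,732 × $4 = $6,928. Book value $46,328.
Year 2: 5,545 × $4 = $22,180. Book value $24,148.
Year 3: 2,354 × $4 = $9,416. Book value $14,732.
Year 4: 3,308 × $4 = $13,232. Book value $1,500.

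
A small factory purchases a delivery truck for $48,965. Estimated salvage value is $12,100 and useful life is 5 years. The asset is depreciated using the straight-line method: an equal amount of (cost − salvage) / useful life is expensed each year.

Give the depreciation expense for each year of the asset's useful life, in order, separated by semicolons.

Depreciable base = $48,965 − $12,100 = $36,865.
Annual expense = $36,865 / 5 = $7,373.
End of year 1: book value $41,592.
End of year 2: book value $34,219.
End of year 3: book value $26,846.
End of year 4: book value $19,473.
End of year 5: book value $12,100.

$7,373; $7,373; $7,373; $7,373; $7,373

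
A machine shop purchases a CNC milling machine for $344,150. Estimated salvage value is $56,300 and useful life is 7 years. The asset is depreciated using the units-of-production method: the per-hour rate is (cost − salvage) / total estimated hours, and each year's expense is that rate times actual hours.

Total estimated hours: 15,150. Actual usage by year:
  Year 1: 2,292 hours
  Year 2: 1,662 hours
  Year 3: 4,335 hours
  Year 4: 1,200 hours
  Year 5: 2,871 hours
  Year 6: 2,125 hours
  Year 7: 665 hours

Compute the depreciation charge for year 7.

$12,635

Depreciable base = $344,150 − $56,300 = $287,850.
Rate = $287,850 / 15,150 hours = $19 per hour.
Year 1: 2,292 × $19 = $43,548. Book value $300,602.
Year 2: 1,662 × $19 = $31,578. Book value $269,024.
Year 3: 4,335 × $19 = $82,365. Book value $186,659.
Year 4: 1,200 × $19 = $22,800. Book value $163,859.
Year 5: 2,871 × $19 = $54,549. Book value $109,310.
Year 6: 2,125 × $19 = $40,375. Book value $68,935.
Year 7: 665 × $19 = $12,635. Book value $56,300.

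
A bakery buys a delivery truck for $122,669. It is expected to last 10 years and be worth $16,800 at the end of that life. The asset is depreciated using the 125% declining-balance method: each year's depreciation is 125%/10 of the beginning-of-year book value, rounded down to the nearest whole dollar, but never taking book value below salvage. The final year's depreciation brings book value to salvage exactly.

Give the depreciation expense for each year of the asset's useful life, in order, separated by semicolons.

Depreciable base = $122,669 − $16,800 = $105,869.
Year 1: ⌊$122,669 × 125%/10⌋ = $15,333. Book value $107,336.
Year 2: ⌊$107,336 × 125%/10⌋ = $13,417. Book value $93,919.
Year 3: ⌊$93,919 × 125%/10⌋ = $11,739. Book value $82,180.
Year 4: ⌊$82,180 × 125%/10⌋ = $10,272. Book value $71,908.
Year 5: ⌊$71,908 × 125%/10⌋ = $8,988. Book value $62,920.
Year 6: ⌊$62,920 × 125%/10⌋ = $7,865. Book value $55,055.
Year 7: ⌊$55,055 × 125%/10⌋ = $6,881. Book value $48,174.
Year 8: ⌊$48,174 × 125%/10⌋ = $6,021. Book value $42,153.
Year 9: ⌊$42,153 × 125%/10⌋ = $5,269. Book value $36,884.
Year 10 (final): $36,884 − $16,800 = $20,084. Book value $16,800.

$15,333; $13,417; $11,739; $10,272; $8,988; $7,865; $6,881; $6,021; $5,269; $20,084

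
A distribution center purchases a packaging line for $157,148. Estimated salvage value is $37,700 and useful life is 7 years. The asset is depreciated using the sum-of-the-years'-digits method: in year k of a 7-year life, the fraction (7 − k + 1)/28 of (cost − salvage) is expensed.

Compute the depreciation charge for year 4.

$17,064

Depreciable base = $157,148 − $37,700 = $119,448.
Sum of the years' digits = 7+6+5+4+3+2+1 = 28.
Year 1: $119,448 × 7/28 = $29,862. Book value $127,286.
Year 2: $119,448 × 6/28 = $25,596. Book value $101,690.
Year 3: $119,448 × 5/28 = $21,330. Book value $80,360.
Year 4: $119,448 × 4/28 = $17,064. Book value $63,296.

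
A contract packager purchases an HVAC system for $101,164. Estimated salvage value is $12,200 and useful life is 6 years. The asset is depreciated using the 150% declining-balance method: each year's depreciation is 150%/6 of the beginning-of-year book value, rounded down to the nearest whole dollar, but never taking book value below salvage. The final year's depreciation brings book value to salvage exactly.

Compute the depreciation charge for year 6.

$11,808

Depreciable base = $101,164 − $12,200 = $88,964.
Year 1: ⌊$101,164 × 150%/6⌋ = $25,291. Book value $75,873.
Year 2: ⌊$75,873 × 150%/6⌋ = $18,968. Book value $56,905.
Year 3: ⌊$56,905 × 150%/6⌋ = $14,226. Book value $42,679.
Year 4: ⌊$42,679 × 150%/6⌋ = $10,669. Book value $32,010.
Year 5: ⌊$32,010 × 150%/6⌋ = $8,002. Book value $24,008.
Year 6 (final): $24,008 − $12,200 = $11,808. Book value $12,200.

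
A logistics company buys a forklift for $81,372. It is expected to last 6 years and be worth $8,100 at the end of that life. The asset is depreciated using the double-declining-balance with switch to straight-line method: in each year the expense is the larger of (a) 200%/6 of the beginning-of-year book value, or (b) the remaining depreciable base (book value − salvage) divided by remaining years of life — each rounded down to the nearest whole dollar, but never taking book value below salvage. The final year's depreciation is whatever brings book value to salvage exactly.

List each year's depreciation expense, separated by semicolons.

$27,124; $18,082; $12,055; $8,037; $5,358; $2,616

Depreciable base = $81,372 − $8,100 = $73,272.
Year 1: DB = ⌊$81,372 × 200%/6⌋ = $27,124; SL = ⌊$73,272/6⌋ = $12,212 → take DB $27,124. Book value $54,248.
Year 2: DB = ⌊$54,248 × 200%/6⌋ = $18,082; SL = ⌊$46,148/5⌋ = $9,229 → take DB $18,082. Book value $36,166.
Year 3: DB = ⌊$36,166 × 200%/6⌋ = $12,055; SL = ⌊$28,066/4⌋ = $7,016 → take DB $12,055. Book value $24,111.
Year 4: DB = ⌊$24,111 × 200%/6⌋ = $8,037; SL = ⌊$16,011/3⌋ = $5,337 → take DB $8,037. Book value $16,074.
Year 5: DB = ⌊$16,074 × 200%/6⌋ = $5,358; SL = ⌊$7,974/2⌋ = $3,987 → take DB $5,358. Book value $10,716.
Year 6 (final): $10,716 − $8,100 = $2,616. Book value $8,100.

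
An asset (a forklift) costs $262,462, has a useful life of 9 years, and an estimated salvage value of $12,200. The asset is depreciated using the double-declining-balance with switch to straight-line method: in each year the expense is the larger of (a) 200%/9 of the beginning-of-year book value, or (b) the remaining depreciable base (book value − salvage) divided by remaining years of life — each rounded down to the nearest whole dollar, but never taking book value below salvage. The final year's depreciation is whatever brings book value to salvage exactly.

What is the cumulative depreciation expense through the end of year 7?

$219,659

Depreciable base = $262,462 − $12,200 = $250,262.
Year 1: DB = ⌊$262,462 × 200%/9⌋ = $58,324; SL = ⌊$250,262/9⌋ = $27,806 → take DB $58,324. Book value $204,138.
Year 2: DB = ⌊$204,138 × 200%/9⌋ = $45,364; SL = ⌊$191,938/8⌋ = $23,992 → take DB $45,364. Book value $158,774.
Year 3: DB = ⌊$158,774 × 200%/9⌋ = $35,283; SL = ⌊$146,574/7⌋ = $20,939 → take DB $35,283. Book value $123,491.
Year 4: DB = ⌊$123,491 × 200%/9⌋ = $27,442; SL = ⌊$111,291/6⌋ = $18,548 → take DB $27,442. Book value $96,049.
Year 5: DB = ⌊$96,049 × 200%/9⌋ = $21,344; SL = ⌊$83,849/5⌋ = $16,769 → take DB $21,344. Book value $74,705.
Year 6: DB = ⌊$74,705 × 200%/9⌋ = $16,601; SL = ⌊$62,505/4⌋ = $15,626 → take DB $16,601. Book value $58,104.
Year 7: DB = ⌊$58,104 × 200%/9⌋ = $12,912; SL = ⌊$45,904/3⌋ = $15,301 → take SL $15,301. Book value $42,803.
Accumulated through year 7 = $262,462 − $42,803 = $219,659.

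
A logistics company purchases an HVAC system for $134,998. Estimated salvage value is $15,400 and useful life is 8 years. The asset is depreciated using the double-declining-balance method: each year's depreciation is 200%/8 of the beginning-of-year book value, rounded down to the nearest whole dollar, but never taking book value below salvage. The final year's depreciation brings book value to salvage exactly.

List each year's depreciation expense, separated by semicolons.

$33,749; $25,312; $18,984; $14,238; $10,678; $8,009; $6,007; $2,621

Depreciable base = $134,998 − $15,400 = $119,598.
Year 1: ⌊$134,998 × 200%/8⌋ = $33,749. Book value $101,249.
Year 2: ⌊$101,249 × 200%/8⌋ = $25,312. Book value $75,937.
Year 3: ⌊$75,937 × 200%/8⌋ = $18,984. Book value $56,953.
Year 4: ⌊$56,953 × 200%/8⌋ = $14,238. Book value $42,715.
Year 5: ⌊$42,715 × 200%/8⌋ = $10,678. Book value $32,037.
Year 6: ⌊$32,037 × 200%/8⌋ = $8,009. Book value $24,028.
Year 7: ⌊$24,028 × 200%/8⌋ = $6,007. Book value $18,021.
Year 8 (final): $18,021 − $15,400 = $2,621. Book value $15,400.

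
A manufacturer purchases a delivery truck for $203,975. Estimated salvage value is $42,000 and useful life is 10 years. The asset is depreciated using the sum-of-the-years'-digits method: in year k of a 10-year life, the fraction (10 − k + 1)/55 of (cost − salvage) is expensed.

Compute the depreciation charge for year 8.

Depreciable base = $203,975 − $42,000 = $161,975.
Sum of the years' digits = 10+9+8+7+6+5+4+3+2+1 = 55.
Year 1: $161,975 × 10/55 = $29,450. Book value $174,525.
Year 2: $161,975 × 9/55 = $26,505. Book value $148,020.
Year 3: $161,975 × 8/55 = $23,560. Book value $124,460.
Year 4: $161,975 × 7/55 = $20,615. Book value $103,845.
Year 5: $161,975 × 6/55 = $17,670. Book value $86,175.
Year 6: $161,975 × 5/55 = $14,725. Book value $71,450.
Year 7: $161,975 × 4/55 = $11,780. Book value $59,670.
Year 8: $161,975 × 3/55 = $8,835. Book value $50,835.

$8,835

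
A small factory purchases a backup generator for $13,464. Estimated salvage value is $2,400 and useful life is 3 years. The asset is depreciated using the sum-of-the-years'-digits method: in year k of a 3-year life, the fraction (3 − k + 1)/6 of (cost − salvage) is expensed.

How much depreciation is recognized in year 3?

Depreciable base = $13,464 − $2,400 = $11,064.
Sum of the years' digits = 3+2+1 = 6.
Year 1: $11,064 × 3/6 = $5,532. Book value $7,932.
Year 2: $11,064 × 2/6 = $3,688. Book value $4,244.
Year 3: $11,064 × 1/6 = $1,844. Book value $2,400.

$1,844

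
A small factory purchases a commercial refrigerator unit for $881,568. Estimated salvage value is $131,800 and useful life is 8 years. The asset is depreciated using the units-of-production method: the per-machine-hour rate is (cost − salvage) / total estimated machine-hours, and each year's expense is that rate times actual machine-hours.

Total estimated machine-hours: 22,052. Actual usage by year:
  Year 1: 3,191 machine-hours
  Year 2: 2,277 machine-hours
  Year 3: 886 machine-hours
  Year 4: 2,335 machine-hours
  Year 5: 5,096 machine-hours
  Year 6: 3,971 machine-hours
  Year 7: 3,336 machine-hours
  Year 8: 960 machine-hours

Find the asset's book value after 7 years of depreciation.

Depreciable base = $881,568 − $131,800 = $749,768.
Rate = $749,768 / 22,052 machine-hours = $34 per machine-hour.
Year 1: 3,191 × $34 = $108,494. Book value $773,074.
Year 2: 2,277 × $34 = $77,418. Book value $695,656.
Year 3: 886 × $34 = $30,124. Book value $665,532.
Year 4: 2,335 × $34 = $79,390. Book value $586,142.
Year 5: 5,096 × $34 = $173,264. Book value $412,878.
Year 6: 3,971 × $34 = $135,014. Book value $277,864.
Year 7: 3,336 × $34 = $113,424. Book value $164,440.

$164,440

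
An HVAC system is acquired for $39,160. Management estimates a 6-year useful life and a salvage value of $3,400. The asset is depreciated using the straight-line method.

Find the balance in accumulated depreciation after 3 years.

$17,880

Depreciable base = $39,160 − $3,400 = $35,760.
Annual expense = $35,760 / 6 = $5,960.
End of year 1: book value $33,200.
End of year 2: book value $27,240.
End of year 3: book value $21,280.
Accumulated through year 3 = $39,160 − $21,280 = $17,880.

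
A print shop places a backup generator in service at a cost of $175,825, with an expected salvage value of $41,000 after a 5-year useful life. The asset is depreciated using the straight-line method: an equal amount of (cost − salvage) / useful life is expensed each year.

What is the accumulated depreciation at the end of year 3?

$80,895

Depreciable base = $175,825 − $41,000 = $134,825.
Annual expense = $134,825 / 5 = $26,965.
End of year 1: book value $148,860.
End of year 2: book value $121,895.
End of year 3: book value $94,930.
Accumulated through year 3 = $175,825 − $94,930 = $80,895.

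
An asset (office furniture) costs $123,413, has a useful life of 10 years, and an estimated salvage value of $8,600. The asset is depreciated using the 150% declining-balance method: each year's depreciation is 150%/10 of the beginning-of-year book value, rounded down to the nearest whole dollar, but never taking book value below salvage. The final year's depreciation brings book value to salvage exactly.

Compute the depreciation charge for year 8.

Depreciable base = $123,413 − $8,600 = $114,813.
Year 1: ⌊$123,413 × 150%/10⌋ = $18,511. Book value $104,902.
Year 2: ⌊$104,902 × 150%/10⌋ = $15,735. Book value $89,167.
Year 3: ⌊$89,167 × 150%/10⌋ = $13,375. Book value $75,792.
Year 4: ⌊$75,792 × 150%/10⌋ = $11,368. Book value $64,424.
Year 5: ⌊$64,424 × 150%/10⌋ = $9,663. Book value $54,761.
Year 6: ⌊$54,761 × 150%/10⌋ = $8,214. Book value $46,547.
Year 7: ⌊$46,547 × 150%/10⌋ = $6,982. Book value $39,565.
Year 8: ⌊$39,565 × 150%/10⌋ = $5,934. Book value $33,631.

$5,934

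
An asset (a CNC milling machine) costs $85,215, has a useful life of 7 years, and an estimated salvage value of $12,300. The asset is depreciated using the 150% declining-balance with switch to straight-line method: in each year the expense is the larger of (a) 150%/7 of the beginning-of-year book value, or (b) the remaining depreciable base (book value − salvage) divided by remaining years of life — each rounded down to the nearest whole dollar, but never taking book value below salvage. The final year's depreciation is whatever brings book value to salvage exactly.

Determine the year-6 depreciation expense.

$6,609

Depreciable base = $85,215 − $12,300 = $72,915.
Year 1: DB = ⌊$85,215 × 150%/7⌋ = $18,260; SL = ⌊$72,915/7⌋ = $10,416 → take DB $18,260. Book value $66,955.
Year 2: DB = ⌊$66,955 × 150%/7⌋ = $14,347; SL = ⌊$54,655/6⌋ = $9,109 → take DB $14,347. Book value $52,608.
Year 3: DB = ⌊$52,608 × 150%/7⌋ = $11,273; SL = ⌊$40,308/5⌋ = $8,061 → take DB $11,273. Book value $41,335.
Year 4: DB = ⌊$41,335 × 150%/7⌋ = $8,857; SL = ⌊$29,035/4⌋ = $7,258 → take DB $8,857. Book value $32,478.
Year 5: DB = ⌊$32,478 × 150%/7⌋ = $6,959; SL = ⌊$20,178/3⌋ = $6,726 → take DB $6,959. Book value $25,519.
Year 6: DB = ⌊$25,519 × 150%/7⌋ = $5,468; SL = ⌊$13,219/2⌋ = $6,609 → take SL $6,609. Book value $18,910.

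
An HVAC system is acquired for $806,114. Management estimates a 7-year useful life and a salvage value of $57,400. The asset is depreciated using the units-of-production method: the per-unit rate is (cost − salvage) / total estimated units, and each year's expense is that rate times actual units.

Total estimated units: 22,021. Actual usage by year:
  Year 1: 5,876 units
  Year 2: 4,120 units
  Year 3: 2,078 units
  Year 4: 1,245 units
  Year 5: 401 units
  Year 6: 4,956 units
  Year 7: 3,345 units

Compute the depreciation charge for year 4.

Depreciable base = $806,114 − $57,400 = $748,714.
Rate = $748,714 / 22,021 units = $34 per unit.
Year 1: 5,876 × $34 = $199,784. Book value $606,330.
Year 2: 4,120 × $34 = $140,080. Book value $466,250.
Year 3: 2,078 × $34 = $70,652. Book value $395,598.
Year 4: 1,245 × $34 = $42,330. Book value $353,268.

$42,330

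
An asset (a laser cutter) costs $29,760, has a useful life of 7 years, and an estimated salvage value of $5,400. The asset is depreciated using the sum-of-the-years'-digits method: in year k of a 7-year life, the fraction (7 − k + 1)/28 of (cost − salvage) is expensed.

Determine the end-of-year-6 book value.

$6,270

Depreciable base = $29,760 − $5,400 = $24,360.
Sum of the years' digits = 7+6+5+4+3+2+1 = 28.
Year 1: $24,360 × 7/28 = $6,090. Book value $23,670.
Year 2: $24,360 × 6/28 = $5,220. Book value $18,450.
Year 3: $24,360 × 5/28 = $4,350. Book value $14,100.
Year 4: $24,360 × 4/28 = $3,480. Book value $10,620.
Year 5: $24,360 × 3/28 = $2,610. Book value $8,010.
Year 6: $24,360 × 2/28 = $1,740. Book value $6,270.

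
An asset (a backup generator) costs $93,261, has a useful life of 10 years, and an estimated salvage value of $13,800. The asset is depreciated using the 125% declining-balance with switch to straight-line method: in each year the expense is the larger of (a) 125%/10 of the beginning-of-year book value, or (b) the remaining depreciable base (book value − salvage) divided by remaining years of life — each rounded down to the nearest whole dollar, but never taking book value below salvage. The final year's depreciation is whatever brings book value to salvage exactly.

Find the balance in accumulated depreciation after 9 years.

$72,653

Depreciable base = $93,261 − $13,800 = $79,461.
Year 1: DB = ⌊$93,261 × 125%/10⌋ = $11,657; SL = ⌊$79,461/10⌋ = $7,946 → take DB $11,657. Book value $81,604.
Year 2: DB = ⌊$81,604 × 125%/10⌋ = $10,200; SL = ⌊$67,804/9⌋ = $7,533 → take DB $10,200. Book value $71,404.
Year 3: DB = ⌊$71,404 × 125%/10⌋ = $8,925; SL = ⌊$57,604/8⌋ = $7,200 → take DB $8,925. Book value $62,479.
Year 4: DB = ⌊$62,479 × 125%/10⌋ = $7,809; SL = ⌊$48,679/7⌋ = $6,954 → take DB $7,809. Book value $54,670.
Year 5: DB = ⌊$54,670 × 125%/10⌋ = $6,833; SL = ⌊$40,870/6⌋ = $6,811 → take DB $6,833. Book value $47,837.
Year 6: DB = ⌊$47,837 × 125%/10⌋ = $5,979; SL = ⌊$34,037/5⌋ = $6,807 → take SL $6,807. Book value $41,030.
Year 7: DB = ⌊$41,030 × 125%/10⌋ = $5,128; SL = ⌊$27,230/4⌋ = $6,807 → take SL $6,807. Book value $34,223.
Year 8: DB = ⌊$34,223 × 125%/10⌋ = $4,277; SL = ⌊$20,423/3⌋ = $6,807 → take SL $6,807. Book value $27,416.
Year 9: DB = ⌊$27,416 × 125%/10⌋ = $3,427; SL = ⌊$13,616/2⌋ = $6,808 → take SL $6,808. Book value $20,608.
Accumulated through year 9 = $93,261 − $20,608 = $72,653.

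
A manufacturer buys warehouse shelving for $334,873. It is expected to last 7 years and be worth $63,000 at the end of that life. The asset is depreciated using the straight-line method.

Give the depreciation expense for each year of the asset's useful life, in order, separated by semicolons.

Depreciable base = $334,873 − $63,000 = $271,873.
Annual expense = $271,873 / 7 = $38,839.
End of year 1: book value $296,034.
End of year 2: book value $257,195.
End of year 3: book value $218,356.
End of year 4: book value $179,517.
End of year 5: book value $140,678.
End of year 6: book value $101,839.
End of year 7: book value $63,000.

$38,839; $38,839; $38,839; $38,839; $38,839; $38,839; $38,839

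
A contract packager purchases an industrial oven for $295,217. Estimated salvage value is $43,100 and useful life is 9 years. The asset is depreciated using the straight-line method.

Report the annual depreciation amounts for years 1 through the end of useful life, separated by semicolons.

$28,013; $28,013; $28,013; $28,013; $28,013; $28,013; $28,013; $28,013; $28,013

Depreciable base = $295,217 − $43,100 = $252,117.
Annual expense = $252,117 / 9 = $28,013.
End of year 1: book value $267,204.
End of year 2: book value $239,191.
End of year 3: book value $211,178.
End of year 4: book value $183,165.
End of year 5: book value $155,152.
End of year 6: book value $127,139.
End of year 7: book value $99,126.
End of year 8: book value $71,113.
End of year 9: book value $43,100.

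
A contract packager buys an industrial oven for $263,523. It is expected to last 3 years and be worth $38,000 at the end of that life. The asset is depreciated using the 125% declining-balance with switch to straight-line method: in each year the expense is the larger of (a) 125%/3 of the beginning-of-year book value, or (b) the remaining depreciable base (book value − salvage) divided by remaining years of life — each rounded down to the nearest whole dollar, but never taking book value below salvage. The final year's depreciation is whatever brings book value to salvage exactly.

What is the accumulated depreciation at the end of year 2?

Depreciable base = $263,523 − $38,000 = $225,523.
Year 1: DB = ⌊$263,523 × 125%/3⌋ = $109,801; SL = ⌊$225,523/3⌋ = $75,174 → take DB $109,801. Book value $153,722.
Year 2: DB = ⌊$153,722 × 125%/3⌋ = $64,050; SL = ⌊$115,722/2⌋ = $57,861 → take DB $64,050. Book value $89,672.
Accumulated through year 2 = $263,523 − $89,672 = $173,851.

$173,851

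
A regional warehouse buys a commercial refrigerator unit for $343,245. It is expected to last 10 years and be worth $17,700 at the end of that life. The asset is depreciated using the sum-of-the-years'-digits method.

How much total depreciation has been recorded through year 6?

$266,355

Depreciable base = $343,245 − $17,700 = $325,545.
Sum of the years' digits = 10+9+8+7+6+5+4+3+2+1 = 55.
Year 1: $325,545 × 10/55 = $59,190. Book value $284,055.
Year 2: $325,545 × 9/55 = $53,271. Book value $230,784.
Year 3: $325,545 × 8/55 = $47,352. Book value $183,432.
Year 4: $325,545 × 7/55 = $41,433. Book value $141,999.
Year 5: $325,545 × 6/55 = $35,514. Book value $106,485.
Year 6: $325,545 × 5/55 = $29,595. Book value $76,890.
Accumulated through year 6 = $343,245 − $76,890 = $266,355.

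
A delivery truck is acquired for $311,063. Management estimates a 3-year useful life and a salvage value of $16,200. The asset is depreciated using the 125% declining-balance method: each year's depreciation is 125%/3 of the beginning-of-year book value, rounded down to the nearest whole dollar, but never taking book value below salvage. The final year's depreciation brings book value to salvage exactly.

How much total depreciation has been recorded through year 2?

$205,214

Depreciable base = $311,063 − $16,200 = $294,863.
Year 1: ⌊$311,063 × 125%/3⌋ = $129,609. Book value $181,454.
Year 2: ⌊$181,454 × 125%/3⌋ = $75,605. Book value $105,849.
Accumulated through year 2 = $311,063 − $105,849 = $205,214.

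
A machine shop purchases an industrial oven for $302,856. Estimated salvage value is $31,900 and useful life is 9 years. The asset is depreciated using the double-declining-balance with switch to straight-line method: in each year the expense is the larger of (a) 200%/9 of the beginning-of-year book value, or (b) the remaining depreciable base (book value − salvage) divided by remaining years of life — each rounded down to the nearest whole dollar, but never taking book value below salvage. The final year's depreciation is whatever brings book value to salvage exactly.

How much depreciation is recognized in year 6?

Depreciable base = $302,856 − $31,900 = $270,956.
Year 1: DB = ⌊$302,856 × 200%/9⌋ = $67,301; SL = ⌊$270,956/9⌋ = $30,106 → take DB $67,301. Book value $235,555.
Year 2: DB = ⌊$235,555 × 200%/9⌋ = $52,345; SL = ⌊$203,655/8⌋ = $25,456 → take DB $52,345. Book value $183,210.
Year 3: DB = ⌊$183,210 × 200%/9⌋ = $40,713; SL = ⌊$151,310/7⌋ = $21,615 → take DB $40,713. Book value $142,497.
Year 4: DB = ⌊$142,497 × 200%/9⌋ = $31,666; SL = ⌊$110,597/6⌋ = $18,432 → take DB $31,666. Book value $110,831.
Year 5: DB = ⌊$110,831 × 200%/9⌋ = $24,629; SL = ⌊$78,931/5⌋ = $15,786 → take DB $24,629. Book value $86,202.
Year 6: DB = ⌊$86,202 × 200%/9⌋ = $19,156; SL = ⌊$54,302/4⌋ = $13,575 → take DB $19,156. Book value $67,046.

$19,156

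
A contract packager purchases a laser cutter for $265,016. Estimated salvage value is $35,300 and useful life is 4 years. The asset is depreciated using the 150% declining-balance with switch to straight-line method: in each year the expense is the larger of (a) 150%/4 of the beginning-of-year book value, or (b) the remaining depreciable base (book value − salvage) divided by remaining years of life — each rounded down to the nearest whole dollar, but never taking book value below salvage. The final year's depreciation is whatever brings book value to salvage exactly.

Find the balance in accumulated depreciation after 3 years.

$200,314

Depreciable base = $265,016 − $35,300 = $229,716.
Year 1: DB = ⌊$265,016 × 150%/4⌋ = $99,381; SL = ⌊$229,716/4⌋ = $57,429 → take DB $99,381. Book value $165,635.
Year 2: DB = ⌊$165,635 × 150%/4⌋ = $62,113; SL = ⌊$130,335/3⌋ = $43,445 → take DB $62,113. Book value $103,522.
Year 3: DB = ⌊$103,522 × 150%/4⌋ = $38,820; SL = ⌊$68,222/2⌋ = $34,111 → take DB $38,820. Book value $64,702.
Accumulated through year 3 = $265,016 − $64,702 = $200,314.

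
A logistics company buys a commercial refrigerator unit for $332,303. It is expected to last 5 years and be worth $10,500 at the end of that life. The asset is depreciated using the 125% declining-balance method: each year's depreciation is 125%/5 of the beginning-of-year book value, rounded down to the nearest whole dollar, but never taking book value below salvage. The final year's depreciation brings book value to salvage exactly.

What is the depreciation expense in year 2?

Depreciable base = $332,303 − $10,500 = $321,803.
Year 1: ⌊$332,303 × 125%/5⌋ = $83,075. Book value $249,228.
Year 2: ⌊$249,228 × 125%/5⌋ = $62,307. Book value $186,921.

$62,307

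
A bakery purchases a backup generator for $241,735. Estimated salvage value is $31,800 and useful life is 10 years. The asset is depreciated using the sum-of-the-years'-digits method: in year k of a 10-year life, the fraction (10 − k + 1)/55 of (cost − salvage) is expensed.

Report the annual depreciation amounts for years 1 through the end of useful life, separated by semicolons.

Depreciable base = $241,735 − $31,800 = $209,935.
Sum of the years' digits = 10+9+8+7+6+5+4+3+2+1 = 55.
Year 1: $209,935 × 10/55 = $38,170. Book value $203,565.
Year 2: $209,935 × 9/55 = $34,353. Book value $169,212.
Year 3: $209,935 × 8/55 = $30,536. Book value $138,676.
Year 4: $209,935 × 7/55 = $26,719. Book value $111,957.
Year 5: $209,935 × 6/55 = $22,902. Book value $89,055.
Year 6: $209,935 × 5/55 = $19,085. Book value $69,970.
Year 7: $209,935 × 4/55 = $15,268. Book value $54,702.
Year 8: $209,935 × 3/55 = $11,451. Book value $43,251.
Year 9: $209,935 × 2/55 = $7,634. Book value $35,617.
Year 10: $209,935 × 1/55 = $3,817. Book value $31,800.

$38,170; $34,353; $30,536; $26,719; $22,902; $19,085; $15,268; $11,451; $7,634; $3,817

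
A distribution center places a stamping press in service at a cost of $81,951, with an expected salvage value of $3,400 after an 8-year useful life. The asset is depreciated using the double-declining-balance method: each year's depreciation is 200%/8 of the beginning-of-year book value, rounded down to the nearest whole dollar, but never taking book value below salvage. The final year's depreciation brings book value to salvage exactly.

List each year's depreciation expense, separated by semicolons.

Depreciable base = $81,951 − $3,400 = $78,551.
Year 1: ⌊$81,951 × 200%/8⌋ = $20,487. Book value $61,464.
Year 2: ⌊$61,464 × 200%/8⌋ = $15,366. Book value $46,098.
Year 3: ⌊$46,098 × 200%/8⌋ = $11,524. Book value $34,574.
Year 4: ⌊$34,574 × 200%/8⌋ = $8,643. Book value $25,931.
Year 5: ⌊$25,931 × 200%/8⌋ = $6,482. Book value $19,449.
Year 6: ⌊$19,449 × 200%/8⌋ = $4,862. Book value $14,587.
Year 7: ⌊$14,587 × 200%/8⌋ = $3,646. Book value $10,941.
Year 8 (final): $10,941 − $3,400 = $7,541. Book value $3,400.

$20,487; $15,366; $11,524; $8,643; $6,482; $4,862; $3,646; $7,541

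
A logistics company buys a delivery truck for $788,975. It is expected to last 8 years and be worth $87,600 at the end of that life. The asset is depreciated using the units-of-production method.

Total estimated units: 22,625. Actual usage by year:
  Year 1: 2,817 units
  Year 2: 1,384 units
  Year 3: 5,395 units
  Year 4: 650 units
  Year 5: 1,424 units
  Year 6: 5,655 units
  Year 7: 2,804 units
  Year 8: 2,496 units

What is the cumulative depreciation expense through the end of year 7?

$623,999

Depreciable base = $788,975 − $87,600 = $701,375.
Rate = $701,375 / 22,625 units = $31 per unit.
Year 1: 2,817 × $31 = $87,327. Book value $701,648.
Year 2: 1,384 × $31 = $42,904. Book value $658,744.
Year 3: 5,395 × $31 = $167,245. Book value $491,499.
Year 4: 650 × $31 = $20,150. Book value $471,349.
Year 5: 1,424 × $31 = $44,144. Book value $427,205.
Year 6: 5,655 × $31 = $175,305. Book value $251,900.
Year 7: 2,804 × $31 = $86,924. Book value $164,976.
Accumulated through year 7 = $788,975 − $164,976 = $623,999.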